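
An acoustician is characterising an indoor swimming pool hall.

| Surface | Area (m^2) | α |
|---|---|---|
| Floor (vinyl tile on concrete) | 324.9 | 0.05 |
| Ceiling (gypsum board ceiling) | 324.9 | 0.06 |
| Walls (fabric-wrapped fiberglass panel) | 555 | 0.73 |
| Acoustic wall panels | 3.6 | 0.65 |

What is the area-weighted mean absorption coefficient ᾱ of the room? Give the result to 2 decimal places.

Total surface area S = 1208.4 m^2.
A = 324.9*0.05 + 324.9*0.06 + 555*0.73 + 3.6*0.65 = 443.229 sabins.
ᾱ = A/S = 0.37.

0.37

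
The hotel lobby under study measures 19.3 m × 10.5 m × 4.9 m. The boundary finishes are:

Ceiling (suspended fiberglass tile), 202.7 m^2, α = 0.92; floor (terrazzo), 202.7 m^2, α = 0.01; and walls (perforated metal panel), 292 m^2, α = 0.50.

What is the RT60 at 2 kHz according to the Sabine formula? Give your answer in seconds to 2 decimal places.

0.48 s

A = Σ Sᵢαᵢ = 202.7×0.92 + 202.7×0.01 + 292×0.50 = 334.511 sabins.
V = 19.3·10.5·4.9 = 992.985 m³.
T = 0.161 V/A = 0.161·992.985/334.511 = 0.48 s.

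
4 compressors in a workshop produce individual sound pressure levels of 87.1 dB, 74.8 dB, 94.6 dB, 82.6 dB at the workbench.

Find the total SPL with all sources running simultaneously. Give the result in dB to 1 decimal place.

Converting to relative power and adding: 10^(87.1/10) + 10^(74.8/10) + 10^(94.6/10) + 10^(82.6/10) = 3.609e+09.
Combined level = 10 log₁₀(3.609e+09) = 95.6 dB.

95.6 dB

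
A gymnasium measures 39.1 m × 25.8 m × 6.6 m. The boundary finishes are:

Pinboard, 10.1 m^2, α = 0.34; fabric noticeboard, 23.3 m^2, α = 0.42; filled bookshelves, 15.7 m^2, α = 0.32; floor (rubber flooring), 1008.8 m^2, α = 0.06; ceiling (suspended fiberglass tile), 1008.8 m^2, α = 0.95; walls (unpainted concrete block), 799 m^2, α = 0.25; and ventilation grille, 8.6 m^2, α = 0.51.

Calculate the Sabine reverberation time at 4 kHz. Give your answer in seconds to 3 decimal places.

Total absorption A = 10.1·0.34 + 23.3·0.42 + 15.7·0.32 + 1008.8·0.06 + 1008.8·0.95 + 799·0.25 + 8.6·0.51
  = 3.434 + 9.786 + 5.024 + 60.528 + 958.360 + 199.750 + 4.386 = 1241.268 m^2 sabins.
Volume V = 39.1 × 25.8 × 6.6 = 6657.948 m³.
Sabine: RT60 = 0.161 × 6657.948 / 1241.268 = 0.864 s.

0.864 seconds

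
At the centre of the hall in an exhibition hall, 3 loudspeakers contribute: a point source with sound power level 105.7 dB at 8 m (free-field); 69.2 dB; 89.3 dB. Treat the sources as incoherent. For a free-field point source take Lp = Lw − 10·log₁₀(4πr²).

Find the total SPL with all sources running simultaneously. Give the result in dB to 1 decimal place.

89.6 dB

Source at 8 m: Lp = 105.7 − 10·log₁₀(4π·8²) = 105.7 − 10·log₁₀(804.248) = 76.6 dB.
Sum in the linear (power) domain: Σ 10^(Lᵢ/10) = 10^(76.6/10) + 10^(69.2/10) + 10^(89.3/10) = 9.052e+08.
Back to dB: 10·log₁₀ Σ = 89.6 dB.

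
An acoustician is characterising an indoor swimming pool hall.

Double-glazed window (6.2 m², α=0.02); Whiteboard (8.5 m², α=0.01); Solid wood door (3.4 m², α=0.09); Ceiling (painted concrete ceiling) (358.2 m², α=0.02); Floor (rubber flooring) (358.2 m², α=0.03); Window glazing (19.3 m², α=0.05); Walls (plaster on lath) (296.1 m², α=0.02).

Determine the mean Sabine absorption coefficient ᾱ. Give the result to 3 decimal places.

0.024

Total surface area S = 1049.9 m².
A = 6.2×0.02 + 8.5×0.01 + 3.4×0.09 + 358.2×0.02 + 358.2×0.03 + 19.3×0.05 + 296.1×0.02 = 25.312 sabins.
ᾱ = 25.312 / 1049.9 = 0.024.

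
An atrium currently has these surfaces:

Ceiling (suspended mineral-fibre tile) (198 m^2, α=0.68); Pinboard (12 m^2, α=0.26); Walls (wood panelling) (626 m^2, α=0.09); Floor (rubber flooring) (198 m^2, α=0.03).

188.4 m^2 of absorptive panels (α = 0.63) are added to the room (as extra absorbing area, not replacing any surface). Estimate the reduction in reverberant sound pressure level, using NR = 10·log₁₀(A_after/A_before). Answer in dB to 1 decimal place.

2.0 dB

A_before = Σ Sᵢαᵢ = 198×0.68 + 12×0.26 + 626×0.09 + 198×0.03 = 200.040 sabins.
Added absorption = 188.4 × 0.63 = 118.692 sabins.
New total A_after = 318.732 sabins.
Reduction = 10 log₁₀(A_after/A_before) = 10 log₁₀(1.5933) = 2.0 dB.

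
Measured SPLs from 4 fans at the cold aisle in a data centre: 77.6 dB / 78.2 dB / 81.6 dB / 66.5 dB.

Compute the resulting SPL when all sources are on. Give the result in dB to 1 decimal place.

Converting to relative power and adding: 10^(77.6/10) + 10^(78.2/10) + 10^(81.6/10) + 10^(66.5/10) = 2.726e+08.
Combined level = 10 log₁₀(2.726e+08) = 84.4 dB.

84.4 dB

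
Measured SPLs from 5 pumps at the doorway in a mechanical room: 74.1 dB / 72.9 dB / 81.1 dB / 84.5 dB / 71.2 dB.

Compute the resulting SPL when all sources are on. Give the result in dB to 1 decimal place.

Converting to relative power and adding: 10^(74.1/10) + 10^(72.9/10) + 10^(81.1/10) + 10^(84.5/10) + 10^(71.2/10) = 4.69e+08.
Combined level = 10 log₁₀(4.69e+08) = 86.7 dB.

86.7 dB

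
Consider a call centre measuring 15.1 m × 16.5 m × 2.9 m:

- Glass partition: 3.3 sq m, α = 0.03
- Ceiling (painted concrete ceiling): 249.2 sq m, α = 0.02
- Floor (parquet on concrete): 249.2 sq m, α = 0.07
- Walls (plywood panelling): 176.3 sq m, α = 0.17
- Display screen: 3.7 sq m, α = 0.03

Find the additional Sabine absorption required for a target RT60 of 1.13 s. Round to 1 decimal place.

Equivalent absorption area: A₁ = 3.3×0.03 + 249.2×0.02 + 249.2×0.07 + 176.3×0.17 + 3.7×0.03 = 52.609 sq m.
For T = 1.13 s, need A₂ = 0.161·V/T = 0.161·722.535/1.13 = 102.945 sabins.
Shortfall: 102.945 − 52.609 = 50.3 sabins.

50.3 sabins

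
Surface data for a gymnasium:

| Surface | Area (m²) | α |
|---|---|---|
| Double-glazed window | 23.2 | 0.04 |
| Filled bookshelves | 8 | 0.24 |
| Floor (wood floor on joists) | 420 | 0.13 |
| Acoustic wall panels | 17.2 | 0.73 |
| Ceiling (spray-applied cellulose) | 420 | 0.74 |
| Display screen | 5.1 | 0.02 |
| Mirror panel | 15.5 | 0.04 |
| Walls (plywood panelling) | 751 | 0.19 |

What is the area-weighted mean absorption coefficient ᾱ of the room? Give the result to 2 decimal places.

Total surface area S = 1660.0 m².
Σ(Sᵢαᵢ) = 23.2*0.04 + 8*0.24 + 420*0.13 + 17.2*0.73 + 420*0.74 + 5.1*0.02 + 15.5*0.04 + 751*0.19 = 524.216.
ᾱ = 524.216 / 1660.0 = 0.32.

0.32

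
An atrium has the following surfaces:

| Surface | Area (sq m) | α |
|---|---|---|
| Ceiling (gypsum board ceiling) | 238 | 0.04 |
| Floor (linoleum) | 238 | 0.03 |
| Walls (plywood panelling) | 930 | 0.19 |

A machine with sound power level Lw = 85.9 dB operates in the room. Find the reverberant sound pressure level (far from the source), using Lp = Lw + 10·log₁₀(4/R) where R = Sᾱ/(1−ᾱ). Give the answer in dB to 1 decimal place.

68.4 dB

A = 193.360 sabins; S = 1406.0 sq m.
ᾱ = 193.360/1406.0 = 0.1375; R = Sᾱ/(1−ᾱ) = 193.360/(1−0.1375) = 224.186 sq m.
Lp = 85.9 + 10·log₁₀(4/224.186) = 85.9 + (-17.49) = 68.4 dB.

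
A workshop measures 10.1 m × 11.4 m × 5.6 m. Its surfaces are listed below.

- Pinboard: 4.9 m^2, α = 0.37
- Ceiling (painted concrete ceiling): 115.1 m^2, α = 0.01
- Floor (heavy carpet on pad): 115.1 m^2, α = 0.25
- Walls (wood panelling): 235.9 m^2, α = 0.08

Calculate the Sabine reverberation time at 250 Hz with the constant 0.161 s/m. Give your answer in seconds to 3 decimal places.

2.051 sec

Equivalent absorption area: A = 4.9*0.37 + 115.1*0.01 + 115.1*0.25 + 235.9*0.08 = 50.611 m^2.
V = 10.1·11.4·5.6 = 644.784 m³.
T = 0.161 V/A = 0.161·644.784/50.611 = 2.051 s.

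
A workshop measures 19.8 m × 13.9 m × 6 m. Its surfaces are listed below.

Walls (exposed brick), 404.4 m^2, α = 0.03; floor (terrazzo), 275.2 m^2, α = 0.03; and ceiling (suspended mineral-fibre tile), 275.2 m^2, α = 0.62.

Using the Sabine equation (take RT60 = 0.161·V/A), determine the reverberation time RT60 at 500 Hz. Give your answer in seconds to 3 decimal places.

1.392 sec

Total absorption A = 404.4*0.03 + 275.2*0.03 + 275.2*0.62
  = 12.132 + 8.256 + 170.624 = 191.012 m^2 sabins.
Volume V = 19.8 × 13.9 × 6 = 1651.32 m³.
RT60 = 0.161 · V / A = 0.161 × 1651.32 / 191.012 = 1.392 s.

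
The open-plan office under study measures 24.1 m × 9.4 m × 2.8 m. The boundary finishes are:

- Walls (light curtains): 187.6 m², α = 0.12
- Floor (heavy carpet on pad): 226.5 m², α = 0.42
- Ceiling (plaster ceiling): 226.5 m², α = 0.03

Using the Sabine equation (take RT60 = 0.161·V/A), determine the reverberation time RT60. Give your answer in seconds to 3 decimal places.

Total absorption A = 187.6×0.12 + 226.5×0.42 + 226.5×0.03
  = 22.512 + 95.130 + 6.795 = 124.437 m² sabins.
V = 24.1·9.4·2.8 = 634.312 m³.
RT60 = 0.161 · V / A = 0.161 × 634.312 / 124.437 = 0.821 s.

0.821 seconds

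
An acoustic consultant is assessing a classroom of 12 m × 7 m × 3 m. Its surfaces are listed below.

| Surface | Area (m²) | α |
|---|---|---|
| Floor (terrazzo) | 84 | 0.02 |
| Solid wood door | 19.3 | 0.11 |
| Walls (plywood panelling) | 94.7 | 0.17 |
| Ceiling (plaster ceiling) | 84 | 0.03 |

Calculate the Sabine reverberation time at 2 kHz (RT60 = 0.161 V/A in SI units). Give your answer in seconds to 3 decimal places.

1.809 s

Summing Sᵢαᵢ: 1.680 + 2.123 + 16.099 + 2.520 → A = 22.422 sabins.
Volume V = 12 × 7 × 3 = 252 m³.
T = 0.161 V/A = 0.161·252/22.422 = 1.809 s.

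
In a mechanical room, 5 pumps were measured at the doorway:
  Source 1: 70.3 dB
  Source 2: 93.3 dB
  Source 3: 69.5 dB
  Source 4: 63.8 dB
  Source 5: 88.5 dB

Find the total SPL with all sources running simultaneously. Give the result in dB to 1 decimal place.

94.6 dB

Σ 10^(Lᵢ/10) = 2.868e+09.
Combined level = 10 log₁₀(2.868e+09) = 94.6 dB.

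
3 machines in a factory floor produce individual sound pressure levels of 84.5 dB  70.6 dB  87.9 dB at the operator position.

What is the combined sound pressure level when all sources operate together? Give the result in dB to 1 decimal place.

Σ 10^(Lᵢ/10) = 9.099e+08.
Combined level = 10 log₁₀(9.099e+08) = 89.6 dB.

89.6 dB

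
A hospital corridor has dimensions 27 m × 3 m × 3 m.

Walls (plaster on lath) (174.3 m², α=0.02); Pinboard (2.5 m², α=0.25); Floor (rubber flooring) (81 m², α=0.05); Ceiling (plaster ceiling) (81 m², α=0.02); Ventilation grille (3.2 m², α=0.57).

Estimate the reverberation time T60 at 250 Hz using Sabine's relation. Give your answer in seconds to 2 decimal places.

Equivalent absorption area: A = 174.3*0.02 + 2.5*0.25 + 81*0.05 + 81*0.02 + 3.2*0.57 = 11.605 m².
Room volume: 243 m³.
RT60 = 0.161 · V / A = 0.161 × 243 / 11.605 = 3.37 s.

3.37 s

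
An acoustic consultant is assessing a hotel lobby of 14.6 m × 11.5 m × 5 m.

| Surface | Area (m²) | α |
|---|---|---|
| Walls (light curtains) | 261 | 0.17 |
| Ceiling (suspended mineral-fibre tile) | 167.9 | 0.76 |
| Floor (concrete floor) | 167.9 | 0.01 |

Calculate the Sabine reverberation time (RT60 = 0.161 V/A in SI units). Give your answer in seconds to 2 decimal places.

Equivalent absorption area: A = 261*0.17 + 167.9*0.76 + 167.9*0.01 = 173.653 m².
V = 14.6·11.5·5 = 839.5 m³.
RT60 = 0.161 · V / A = 0.161 × 839.5 / 173.653 = 0.78 s.

0.78 s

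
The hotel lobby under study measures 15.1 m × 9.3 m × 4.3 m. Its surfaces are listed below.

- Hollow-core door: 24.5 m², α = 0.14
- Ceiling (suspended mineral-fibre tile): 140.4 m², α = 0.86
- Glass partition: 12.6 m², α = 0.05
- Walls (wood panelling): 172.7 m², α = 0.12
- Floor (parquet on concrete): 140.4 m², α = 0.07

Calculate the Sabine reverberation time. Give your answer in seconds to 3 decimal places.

0.626 s

Summing Sᵢαᵢ: 3.430 + 120.744 + 0.630 + 20.724 + 9.828 → A = 155.356 sabins.
Volume V = 15.1 × 9.3 × 4.3 = 603.849 m³.
T = 0.161 V/A = 0.161·603.849/155.356 = 0.626 s.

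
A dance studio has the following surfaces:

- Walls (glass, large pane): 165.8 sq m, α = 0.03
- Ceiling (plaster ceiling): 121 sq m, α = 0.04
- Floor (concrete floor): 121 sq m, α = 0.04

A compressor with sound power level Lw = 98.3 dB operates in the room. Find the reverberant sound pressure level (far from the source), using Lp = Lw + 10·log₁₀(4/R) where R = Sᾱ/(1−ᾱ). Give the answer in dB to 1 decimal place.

92.5 dB

A = 14.654 sabins; S = 407.8 sq m.
ᾱ = 14.654/407.8 = 0.0359; R = Sᾱ/(1−ᾱ) = 14.654/(1−0.0359) = 15.200 sq m.
Lp = 98.3 + 10·log₁₀(4/15.200) = 98.3 + (-5.80) = 92.5 dB.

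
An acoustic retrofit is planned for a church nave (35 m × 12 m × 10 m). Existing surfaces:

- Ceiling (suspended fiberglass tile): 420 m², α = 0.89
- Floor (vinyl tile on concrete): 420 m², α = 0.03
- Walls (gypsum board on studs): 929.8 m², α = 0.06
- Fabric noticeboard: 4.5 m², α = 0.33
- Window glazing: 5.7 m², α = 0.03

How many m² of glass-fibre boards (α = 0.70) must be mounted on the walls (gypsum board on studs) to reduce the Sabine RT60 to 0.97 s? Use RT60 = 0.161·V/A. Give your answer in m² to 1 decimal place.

395.7

Summing Sᵢαᵢ: 373.800 + 12.600 + 55.788 + 1.485 + 0.171 → A₁ = 443.844 sabins.
Required A₂ = 0.161·4200/0.97 = 697.113 sabins.
ΔA needed = 697.113 − 443.844 = 253.269 sabins.
Net gain per m²: Δα = 0.70 − 0.06 = 0.64.
Panel area = 253.269 / 0.64 = 395.7 m².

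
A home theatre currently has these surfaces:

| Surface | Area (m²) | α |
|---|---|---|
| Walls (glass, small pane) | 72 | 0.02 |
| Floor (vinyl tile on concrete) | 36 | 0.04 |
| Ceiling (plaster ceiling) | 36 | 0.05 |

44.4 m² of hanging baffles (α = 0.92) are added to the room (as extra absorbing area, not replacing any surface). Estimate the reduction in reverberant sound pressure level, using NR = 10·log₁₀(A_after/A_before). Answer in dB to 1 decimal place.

9.9 dB

Equivalent absorption area: A_before = 72×0.02 + 36×0.04 + 36×0.05 = 4.680 m².
Treatment contributes 44.4·0.92 = 40.848 sabins.
New total A_after = 45.528 sabins.
NR = 10·log₁₀(45.528/4.680) = 9.9 dB.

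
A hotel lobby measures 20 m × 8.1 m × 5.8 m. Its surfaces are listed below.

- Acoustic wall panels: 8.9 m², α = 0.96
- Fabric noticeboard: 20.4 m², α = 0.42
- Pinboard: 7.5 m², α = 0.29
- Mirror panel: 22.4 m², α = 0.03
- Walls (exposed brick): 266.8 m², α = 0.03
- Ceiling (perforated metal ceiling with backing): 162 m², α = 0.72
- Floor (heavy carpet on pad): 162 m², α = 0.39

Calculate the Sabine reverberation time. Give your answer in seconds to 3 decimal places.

A = Σ Sᵢαᵢ = 8.9*0.96 + 20.4*0.42 + 7.5*0.29 + 22.4*0.03 + 266.8*0.03 + 162*0.72 + 162*0.39 = 207.783 sabins.
Room volume: 939.6 m³.
RT60 = 0.161 · V / A = 0.161 × 939.6 / 207.783 = 0.728 s.

0.728 seconds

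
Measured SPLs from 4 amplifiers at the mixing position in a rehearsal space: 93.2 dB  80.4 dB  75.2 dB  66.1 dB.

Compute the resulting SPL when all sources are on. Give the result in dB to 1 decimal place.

Converting to relative power and adding: 10^(93.2/10) + 10^(80.4/10) + 10^(75.2/10) + 10^(66.1/10) = 2.236e+09.
L_total = 10·log₁₀(2.236e+09) = 93.5 dB.

93.5 dB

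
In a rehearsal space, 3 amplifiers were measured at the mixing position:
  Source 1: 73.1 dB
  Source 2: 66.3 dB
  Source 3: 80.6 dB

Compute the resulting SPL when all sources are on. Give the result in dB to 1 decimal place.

81.4 dB

Sum in the linear (power) domain: Σ 10^(Lᵢ/10) = 10^(73.1/10) + 10^(66.3/10) + 10^(80.6/10) = 1.395e+08.
Back to dB: 10·log₁₀ Σ = 81.4 dB.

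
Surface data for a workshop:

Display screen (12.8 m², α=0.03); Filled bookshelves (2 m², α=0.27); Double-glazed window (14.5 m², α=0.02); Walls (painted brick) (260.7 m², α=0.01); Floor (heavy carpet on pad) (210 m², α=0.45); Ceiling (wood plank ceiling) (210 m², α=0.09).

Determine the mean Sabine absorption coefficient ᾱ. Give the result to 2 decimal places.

S = Σ Sᵢ = 12.8 + 2 + 14.5 + 260.7 + 210 + 210 = 710.0 m².
Weighted sum Σ Sα = 117.221.
ᾱ = A/S = 0.17.

0.17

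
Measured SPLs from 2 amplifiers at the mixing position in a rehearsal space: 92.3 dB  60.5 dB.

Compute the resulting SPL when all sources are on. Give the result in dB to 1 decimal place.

Σ 10^(Lᵢ/10) = 1.699e+09.
Combined level = 10 log₁₀(1.699e+09) = 92.3 dB.

92.3 dB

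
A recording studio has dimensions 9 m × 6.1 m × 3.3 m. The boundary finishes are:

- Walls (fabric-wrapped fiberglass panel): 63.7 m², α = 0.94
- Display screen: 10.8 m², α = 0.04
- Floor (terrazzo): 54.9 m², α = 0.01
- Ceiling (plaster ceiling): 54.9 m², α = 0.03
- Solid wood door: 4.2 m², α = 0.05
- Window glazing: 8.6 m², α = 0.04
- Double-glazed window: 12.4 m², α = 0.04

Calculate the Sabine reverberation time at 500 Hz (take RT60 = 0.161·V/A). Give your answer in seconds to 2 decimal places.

0.46 sec

Summing Sᵢαᵢ: 59.878 + 0.432 + 0.549 + 1.647 + 0.210 + 0.344 + 0.496 → A = 63.556 sabins.
Volume V = 9 × 6.1 × 3.3 = 181.17 m³.
Sabine: RT60 = 0.161 × 181.17 / 63.556 = 0.46 s.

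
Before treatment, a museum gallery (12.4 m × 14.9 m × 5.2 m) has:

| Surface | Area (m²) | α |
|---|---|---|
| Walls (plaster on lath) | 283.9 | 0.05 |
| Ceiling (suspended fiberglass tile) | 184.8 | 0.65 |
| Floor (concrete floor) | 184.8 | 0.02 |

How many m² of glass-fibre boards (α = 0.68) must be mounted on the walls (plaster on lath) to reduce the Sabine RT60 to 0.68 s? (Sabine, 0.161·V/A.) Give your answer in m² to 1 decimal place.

Equivalent absorption area: A₁ = 283.9×0.05 + 184.8×0.65 + 184.8×0.02 = 138.011 m².
V = 960.752 m³. Target absorption A₂ = 0.161 × 960.752 / 0.68 = 227.472 sabins.
ΔA needed = 227.472 − 138.011 = 89.461 sabins.
Net gain per m²: Δα = 0.68 − 0.05 = 0.63.
Panel area = 89.461 / 0.63 = 142.0 m².

142.0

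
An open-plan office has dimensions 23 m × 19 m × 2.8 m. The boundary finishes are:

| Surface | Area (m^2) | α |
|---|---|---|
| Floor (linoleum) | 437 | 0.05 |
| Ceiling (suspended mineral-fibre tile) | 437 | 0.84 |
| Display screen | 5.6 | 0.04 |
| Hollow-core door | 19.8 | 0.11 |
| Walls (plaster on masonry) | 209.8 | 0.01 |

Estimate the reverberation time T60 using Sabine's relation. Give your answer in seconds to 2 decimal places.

Total absorption A = 437·0.05 + 437·0.84 + 5.6·0.04 + 19.8·0.11 + 209.8·0.01
  = 21.850 + 367.080 + 0.224 + 2.178 + 2.098 = 393.430 m^2 sabins.
V = 23·19·2.8 = 1223.6 m³.
T = 0.161 V/A = 0.161·1223.6/393.430 = 0.50 s.

0.50 s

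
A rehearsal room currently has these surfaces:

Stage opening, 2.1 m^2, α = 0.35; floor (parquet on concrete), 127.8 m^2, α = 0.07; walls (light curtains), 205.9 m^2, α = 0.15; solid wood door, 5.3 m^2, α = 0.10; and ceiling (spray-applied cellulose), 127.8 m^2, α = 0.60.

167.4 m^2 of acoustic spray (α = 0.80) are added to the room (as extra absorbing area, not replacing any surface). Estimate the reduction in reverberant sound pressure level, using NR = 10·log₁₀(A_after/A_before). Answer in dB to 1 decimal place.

Summing Sᵢαᵢ: 0.735 + 8.946 + 30.885 + 0.530 + 76.680 → A_before = 117.776 sabins.
Added absorption = 167.4 × 0.80 = 133.920 sabins.
New total A_after = 251.696 sabins.
NR = 10·log₁₀(251.696/117.776) = 3.3 dB.

3.3 dB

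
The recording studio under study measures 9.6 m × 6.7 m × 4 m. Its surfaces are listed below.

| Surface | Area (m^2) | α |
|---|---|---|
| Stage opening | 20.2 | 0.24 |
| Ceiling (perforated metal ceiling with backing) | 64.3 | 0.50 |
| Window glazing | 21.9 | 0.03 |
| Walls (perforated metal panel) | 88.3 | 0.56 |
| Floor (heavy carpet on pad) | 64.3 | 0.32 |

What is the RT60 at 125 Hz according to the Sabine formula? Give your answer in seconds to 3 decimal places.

0.385 s

Equivalent absorption area: A = 20.2·0.24 + 64.3·0.50 + 21.9·0.03 + 88.3·0.56 + 64.3·0.32 = 107.679 m^2.
V = 9.6·6.7·4 = 257.28 m³.
Sabine: RT60 = 0.161 × 257.28 / 107.679 = 0.385 s.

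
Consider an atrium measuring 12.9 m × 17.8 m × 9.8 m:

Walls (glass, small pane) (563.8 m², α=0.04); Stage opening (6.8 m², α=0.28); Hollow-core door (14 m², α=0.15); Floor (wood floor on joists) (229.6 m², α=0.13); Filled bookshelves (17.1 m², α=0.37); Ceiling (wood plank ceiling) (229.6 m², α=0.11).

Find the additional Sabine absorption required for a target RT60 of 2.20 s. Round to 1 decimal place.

Summing Sᵢαᵢ: 22.552 + 1.904 + 2.100 + 29.848 + 6.327 + 25.256 → A₁ = 87.987 sabins.
For T = 2.20 s, need A₂ = 0.161·V/T = 0.161·2250.276/2.20 = 164.679 sabins.
ΔA = A₂ − A₁ = 164.679 − 87.987 = 76.7 sabins.

76.7 sabins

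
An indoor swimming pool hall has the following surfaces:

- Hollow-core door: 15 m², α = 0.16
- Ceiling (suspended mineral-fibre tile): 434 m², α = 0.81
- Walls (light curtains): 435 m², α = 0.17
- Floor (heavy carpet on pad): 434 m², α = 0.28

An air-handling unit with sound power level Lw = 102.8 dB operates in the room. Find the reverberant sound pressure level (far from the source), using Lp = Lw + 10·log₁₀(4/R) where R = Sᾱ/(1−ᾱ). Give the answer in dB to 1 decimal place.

79.1 dB

Σ(Sᵢαᵢ) = 15·0.16 + 434·0.81 + 435·0.17 + 434·0.28 = 549.410; total area S = 1318.0 m².
ᾱ = 549.410/1318.0 = 0.4169; R = Sᾱ/(1−ᾱ) = 549.410/(1−0.4169) = 942.223 m².
Lp = 102.8 + 10·log₁₀(4/942.223) = 102.8 + (-23.72) = 79.1 dB.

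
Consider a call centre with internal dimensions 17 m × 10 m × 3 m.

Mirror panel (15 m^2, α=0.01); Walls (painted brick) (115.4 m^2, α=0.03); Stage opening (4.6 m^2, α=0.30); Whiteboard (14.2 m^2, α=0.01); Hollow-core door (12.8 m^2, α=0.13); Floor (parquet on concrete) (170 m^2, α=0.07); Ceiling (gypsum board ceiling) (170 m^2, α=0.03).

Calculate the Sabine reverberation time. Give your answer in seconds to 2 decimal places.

3.45 s

Equivalent absorption area: A = 15·0.01 + 115.4·0.03 + 4.6·0.30 + 14.2·0.01 + 12.8·0.13 + 170·0.07 + 170·0.03 = 23.798 m^2.
V = 17·10·3 = 510 m³.
T = 0.161 V/A = 0.161·510/23.798 = 3.45 s.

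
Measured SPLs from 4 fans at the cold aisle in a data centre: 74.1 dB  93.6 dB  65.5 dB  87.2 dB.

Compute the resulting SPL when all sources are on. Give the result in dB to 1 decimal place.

94.5 dB

Σ 10^(Lᵢ/10) = 2.845e+09.
L_total = 10·log₁₀(2.845e+09) = 94.5 dB.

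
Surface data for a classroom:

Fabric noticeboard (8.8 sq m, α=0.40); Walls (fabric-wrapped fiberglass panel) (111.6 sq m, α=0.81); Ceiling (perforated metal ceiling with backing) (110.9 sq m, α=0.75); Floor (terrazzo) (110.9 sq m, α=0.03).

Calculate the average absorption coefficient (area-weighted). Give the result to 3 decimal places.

0.527

S = Σ Sᵢ = 8.8 + 111.6 + 110.9 + 110.9 = 342.2 sq m.
Weighted sum Σ Sα = 180.418.
ᾱ = 180.418 / 342.2 = 0.527.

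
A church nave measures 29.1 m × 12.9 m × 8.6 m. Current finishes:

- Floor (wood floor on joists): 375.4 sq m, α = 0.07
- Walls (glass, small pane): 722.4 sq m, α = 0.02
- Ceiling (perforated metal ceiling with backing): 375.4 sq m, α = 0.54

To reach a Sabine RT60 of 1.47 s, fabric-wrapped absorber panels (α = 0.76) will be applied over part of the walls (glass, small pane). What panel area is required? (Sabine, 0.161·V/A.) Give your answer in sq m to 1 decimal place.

Total absorption A₁ = 375.4×0.07 + 722.4×0.02 + 375.4×0.54
  = 26.278 + 14.448 + 202.716 = 243.442 sq m sabins.
V = 3228.354 m³. Target absorption A₂ = 0.161 × 3228.354 / 1.47 = 353.582 sabins.
ΔA needed = 353.582 − 243.442 = 110.140 sabins.
Each sq m of panel replacing the walls (glass, small pane) adds (0.76 − 0.02) = 0.74 sabins.
Panel area = 110.140 / 0.74 = 148.8 sq m.

148.8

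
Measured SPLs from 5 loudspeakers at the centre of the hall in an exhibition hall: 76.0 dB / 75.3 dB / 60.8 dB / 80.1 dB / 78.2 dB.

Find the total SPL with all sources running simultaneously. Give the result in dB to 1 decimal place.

83.9 dB

Sum in the linear (power) domain: Σ 10^(Lᵢ/10) = 10^(76.0/10) + 10^(75.3/10) + 10^(60.8/10) + 10^(80.1/10) + 10^(78.2/10) = 2.433e+08.
Combined level = 10 log₁₀(2.433e+08) = 83.9 dB.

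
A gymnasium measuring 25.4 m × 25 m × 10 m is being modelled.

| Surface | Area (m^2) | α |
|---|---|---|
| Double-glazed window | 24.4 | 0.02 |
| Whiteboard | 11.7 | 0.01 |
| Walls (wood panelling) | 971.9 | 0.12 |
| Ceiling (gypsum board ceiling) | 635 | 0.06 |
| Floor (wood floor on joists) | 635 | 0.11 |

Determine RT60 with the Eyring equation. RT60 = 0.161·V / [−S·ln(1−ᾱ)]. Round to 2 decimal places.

S = Σ Sᵢ = 2278.0 m^2.
Σ(Sᵢαᵢ) = 24.4×0.02 + 11.7×0.01 + 971.9×0.12 + 635×0.06 + 635×0.11 = 225.183.
ᾱ = 225.183 / 2278.0 = 0.0989.
−S·ln(1−ᾱ) = −2278.0 × ln(1 − 0.0989) = 237.229.
V = 25.4 × 25 × 10 = 6350 m³.
RT60 = 0.161 × 6350 / 237.229 = 4.31 s.

4.31 s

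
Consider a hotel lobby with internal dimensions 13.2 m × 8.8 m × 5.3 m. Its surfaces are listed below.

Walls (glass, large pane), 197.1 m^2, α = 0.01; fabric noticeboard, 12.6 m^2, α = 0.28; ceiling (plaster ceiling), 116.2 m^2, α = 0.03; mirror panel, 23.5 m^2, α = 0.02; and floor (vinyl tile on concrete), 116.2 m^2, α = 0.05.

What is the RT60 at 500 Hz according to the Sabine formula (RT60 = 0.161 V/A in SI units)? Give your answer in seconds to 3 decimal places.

Total absorption A = 197.1*0.01 + 12.6*0.28 + 116.2*0.03 + 23.5*0.02 + 116.2*0.05
  = 1.971 + 3.528 + 3.486 + 0.470 + 5.810 = 15.265 m^2 sabins.
Room volume: 615.648 m³.
Sabine: RT60 = 0.161 × 615.648 / 15.265 = 6.493 s.

6.493 seconds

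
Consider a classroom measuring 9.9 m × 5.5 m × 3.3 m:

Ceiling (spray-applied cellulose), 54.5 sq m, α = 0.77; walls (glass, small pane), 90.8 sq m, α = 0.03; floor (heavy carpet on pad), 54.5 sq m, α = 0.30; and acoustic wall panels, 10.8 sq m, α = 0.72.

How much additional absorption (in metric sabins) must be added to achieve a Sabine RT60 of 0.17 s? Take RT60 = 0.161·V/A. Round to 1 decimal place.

A₁ = Σ Sᵢαᵢ = 54.5×0.77 + 90.8×0.03 + 54.5×0.30 + 10.8×0.72 = 68.815 sabins.
Target A₂ = 0.161·179.685/0.17 = 170.172 sabins (V = 179.685 m³).
Shortfall: 170.172 − 68.815 = 101.4 sabins.

101.4 sabins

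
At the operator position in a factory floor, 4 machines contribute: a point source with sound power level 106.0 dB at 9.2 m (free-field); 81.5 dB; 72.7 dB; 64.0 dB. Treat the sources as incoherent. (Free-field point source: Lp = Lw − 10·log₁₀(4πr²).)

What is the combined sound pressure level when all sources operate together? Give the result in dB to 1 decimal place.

83.0 dB

Source at 9.2 m: Lp = 106.0 − 10·log₁₀(4π·9.2²) = 106.0 − 10·log₁₀(1063.618) = 75.7 dB.
Sum in the linear (power) domain: Σ 10^(Lᵢ/10) = 10^(75.7/10) + 10^(81.5/10) + 10^(72.7/10) + 10^(64.0/10) = 1.995e+08.
Combined level = 10 log₁₀(1.995e+08) = 83.0 dB.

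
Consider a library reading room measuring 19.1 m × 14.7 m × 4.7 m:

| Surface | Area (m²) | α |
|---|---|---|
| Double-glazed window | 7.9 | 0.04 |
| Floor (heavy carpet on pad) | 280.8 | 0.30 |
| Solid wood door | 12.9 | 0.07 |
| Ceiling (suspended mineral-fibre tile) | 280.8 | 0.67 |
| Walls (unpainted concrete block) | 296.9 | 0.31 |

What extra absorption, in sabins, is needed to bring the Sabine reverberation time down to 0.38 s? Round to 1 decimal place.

193.5 sabins

Total absorption A₁ = 7.9*0.04 + 280.8*0.30 + 12.9*0.07 + 280.8*0.67 + 296.9*0.31
  = 0.316 + 84.240 + 0.903 + 188.136 + 92.039 = 365.634 m² sabins.
For T = 0.38 s, need A₂ = 0.161·V/T = 0.161·1319.619/0.38 = 559.102 sabins.
Additional absorption ΔA = 559.102 − 365.634 = 193.5 sabins.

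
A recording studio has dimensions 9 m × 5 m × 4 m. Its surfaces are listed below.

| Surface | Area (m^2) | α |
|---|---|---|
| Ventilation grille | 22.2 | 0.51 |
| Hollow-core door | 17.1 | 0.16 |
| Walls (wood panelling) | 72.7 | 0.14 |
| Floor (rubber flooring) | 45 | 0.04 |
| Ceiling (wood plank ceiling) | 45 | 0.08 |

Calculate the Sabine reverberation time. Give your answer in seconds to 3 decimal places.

0.978 sec

Equivalent absorption area: A = 22.2*0.51 + 17.1*0.16 + 72.7*0.14 + 45*0.04 + 45*0.08 = 29.636 m^2.
Room volume: 180 m³.
Sabine: RT60 = 0.161 × 180 / 29.636 = 0.978 s.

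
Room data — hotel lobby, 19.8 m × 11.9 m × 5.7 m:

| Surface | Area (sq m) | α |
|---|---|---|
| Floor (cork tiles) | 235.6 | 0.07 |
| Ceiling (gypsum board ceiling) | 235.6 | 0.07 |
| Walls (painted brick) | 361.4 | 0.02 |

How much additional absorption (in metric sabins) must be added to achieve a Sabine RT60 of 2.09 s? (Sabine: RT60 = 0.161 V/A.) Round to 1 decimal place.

63.2 sabins

Summing Sᵢαᵢ: 16.492 + 16.492 + 7.228 → A₁ = 40.212 sabins.
For T = 2.09 s, need A₂ = 0.161·V/T = 0.161·1343.034/2.09 = 103.459 sabins.
Shortfall: 103.459 − 40.212 = 63.2 sabins.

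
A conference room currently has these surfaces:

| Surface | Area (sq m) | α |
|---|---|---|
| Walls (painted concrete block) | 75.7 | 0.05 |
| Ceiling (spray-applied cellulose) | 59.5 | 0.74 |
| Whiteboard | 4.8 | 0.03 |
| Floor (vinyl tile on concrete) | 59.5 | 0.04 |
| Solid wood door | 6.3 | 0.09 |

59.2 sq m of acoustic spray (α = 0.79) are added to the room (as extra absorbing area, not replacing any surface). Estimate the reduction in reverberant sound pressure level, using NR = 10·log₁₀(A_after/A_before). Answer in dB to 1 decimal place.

2.8 dB

A_before = Σ Sᵢαᵢ = 75.7*0.05 + 59.5*0.74 + 4.8*0.03 + 59.5*0.04 + 6.3*0.09 = 50.906 sabins.
Treatment contributes 59.2·0.79 = 46.768 sabins.
A_after = 50.906 + 46.768 = 97.674 sabins.
Reduction = 10 log₁₀(A_after/A_before) = 10 log₁₀(1.9187) = 2.8 dB.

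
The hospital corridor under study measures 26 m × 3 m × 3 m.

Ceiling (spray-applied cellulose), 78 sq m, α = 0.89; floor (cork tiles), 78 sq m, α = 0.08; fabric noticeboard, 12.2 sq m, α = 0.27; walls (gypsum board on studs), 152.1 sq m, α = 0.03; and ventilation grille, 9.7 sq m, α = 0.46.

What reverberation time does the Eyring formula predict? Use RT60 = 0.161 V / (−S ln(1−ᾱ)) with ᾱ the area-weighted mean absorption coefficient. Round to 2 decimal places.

0.37 sec

Total surface area S = 78 + 78 + 12.2 + 152.1 + 9.7 = 330.0 sq m.
Σ(Sᵢαᵢ) = 78×0.89 + 78×0.08 + 12.2×0.27 + 152.1×0.03 + 9.7×0.46 = 87.979.
ᾱ = 87.979 / 330.0 = 0.2666.
Eyring denominator: −S ln(1−ᾱ) = 102.321.
V = 26 × 3 × 3 = 234 m³.
T = 0.161·V/[−S·ln(1−ᾱ)] = 0.161·234/102.321 = 0.37 s.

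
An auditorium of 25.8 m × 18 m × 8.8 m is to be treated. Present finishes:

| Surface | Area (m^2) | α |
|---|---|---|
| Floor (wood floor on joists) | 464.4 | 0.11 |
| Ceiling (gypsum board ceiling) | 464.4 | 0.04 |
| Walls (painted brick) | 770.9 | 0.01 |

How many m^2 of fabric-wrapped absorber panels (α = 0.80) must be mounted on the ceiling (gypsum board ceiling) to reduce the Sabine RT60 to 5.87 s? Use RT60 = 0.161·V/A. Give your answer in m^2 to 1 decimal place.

45.7

Equivalent absorption area: A₁ = 464.4×0.11 + 464.4×0.04 + 770.9×0.01 = 77.369 m^2.
V = 4086.72 m³. Target absorption A₂ = 0.161 × 4086.72 / 5.87 = 112.089 sabins.
ΔA needed = 112.089 − 77.369 = 34.720 sabins.
Net gain per m^2: Δα = 0.80 − 0.04 = 0.76.
Area = ΔA/Δα = 34.720/0.76 = 45.7 m^2.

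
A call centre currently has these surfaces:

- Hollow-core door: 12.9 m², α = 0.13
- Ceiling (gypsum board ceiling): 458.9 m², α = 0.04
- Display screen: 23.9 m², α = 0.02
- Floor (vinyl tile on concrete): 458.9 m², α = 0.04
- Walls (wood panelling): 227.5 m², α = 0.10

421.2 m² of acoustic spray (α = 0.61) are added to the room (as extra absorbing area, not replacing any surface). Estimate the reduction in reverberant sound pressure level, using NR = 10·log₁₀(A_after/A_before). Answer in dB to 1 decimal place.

7.1 dB

A_before = Σ Sᵢαᵢ = 12.9*0.13 + 458.9*0.04 + 23.9*0.02 + 458.9*0.04 + 227.5*0.10 = 61.617 sabins.
Added absorption = 421.2 × 0.61 = 256.932 sabins.
A_after = 61.617 + 256.932 = 318.549 sabins.
Reduction = 10 log₁₀(A_after/A_before) = 10 log₁₀(5.1698) = 7.1 dB.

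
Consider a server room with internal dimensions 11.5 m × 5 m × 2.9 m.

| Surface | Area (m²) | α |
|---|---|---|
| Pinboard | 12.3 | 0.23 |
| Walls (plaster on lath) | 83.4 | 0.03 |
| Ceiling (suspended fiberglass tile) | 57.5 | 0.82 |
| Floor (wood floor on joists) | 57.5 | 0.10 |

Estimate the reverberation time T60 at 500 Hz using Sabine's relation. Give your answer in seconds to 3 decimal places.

A = Σ Sᵢαᵢ = 12.3×0.23 + 83.4×0.03 + 57.5×0.82 + 57.5×0.10 = 58.231 sabins.
Volume V = 11.5 × 5 × 2.9 = 166.75 m³.
Sabine: RT60 = 0.161 × 166.75 / 58.231 = 0.461 s.

0.461 s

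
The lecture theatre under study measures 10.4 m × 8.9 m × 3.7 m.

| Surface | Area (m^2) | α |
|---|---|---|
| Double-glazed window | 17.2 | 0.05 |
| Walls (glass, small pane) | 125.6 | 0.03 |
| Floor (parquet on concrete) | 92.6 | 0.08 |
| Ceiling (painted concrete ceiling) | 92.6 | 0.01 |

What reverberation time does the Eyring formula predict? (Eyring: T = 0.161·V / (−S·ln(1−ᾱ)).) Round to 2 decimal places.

4.17 sec

Total surface area S = 17.2 + 125.6 + 92.6 + 92.6 = 328.0 m^2.
Absorption A = 17.2·0.05 + 125.6·0.03 + 92.6·0.08 + 92.6·0.01 = 12.962 sabins.
Mean coefficient ᾱ = A/S = 0.0395.
Eyring denominator: −S ln(1−ᾱ) = 13.219.
V = 10.4 × 8.9 × 3.7 = 342.472 m³.
RT60 = 0.161 × 342.472 / 13.219 = 4.17 s.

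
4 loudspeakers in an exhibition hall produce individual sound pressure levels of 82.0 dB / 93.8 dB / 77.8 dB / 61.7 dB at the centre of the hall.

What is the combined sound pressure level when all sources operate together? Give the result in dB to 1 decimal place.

94.2 dB

Sum in the linear (power) domain: Σ 10^(Lᵢ/10) = 10^(82.0/10) + 10^(93.8/10) + 10^(77.8/10) + 10^(61.7/10) = 2.619e+09.
L_total = 10·log₁₀(2.619e+09) = 94.2 dB.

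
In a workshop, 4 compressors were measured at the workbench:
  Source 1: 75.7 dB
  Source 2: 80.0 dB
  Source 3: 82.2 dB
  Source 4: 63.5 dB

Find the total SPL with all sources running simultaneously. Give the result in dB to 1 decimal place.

Sum in the linear (power) domain: Σ 10^(Lᵢ/10) = 10^(75.7/10) + 10^(80.0/10) + 10^(82.2/10) + 10^(63.5/10) = 3.054e+08.
Back to dB: 10·log₁₀ Σ = 84.8 dB.

84.8 dB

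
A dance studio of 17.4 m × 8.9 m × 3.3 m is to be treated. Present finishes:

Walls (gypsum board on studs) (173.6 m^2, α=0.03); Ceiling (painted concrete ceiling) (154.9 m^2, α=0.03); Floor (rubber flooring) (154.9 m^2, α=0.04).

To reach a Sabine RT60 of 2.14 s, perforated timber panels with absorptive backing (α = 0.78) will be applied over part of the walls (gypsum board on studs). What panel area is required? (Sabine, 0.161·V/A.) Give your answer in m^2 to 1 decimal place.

A₁ = Σ Sᵢαᵢ = 173.6*0.03 + 154.9*0.03 + 154.9*0.04 = 16.051 sabins.
V = 511.038 m³. Target absorption A₂ = 0.161 × 511.038 / 2.14 = 38.447 sabins.
ΔA needed = 38.447 − 16.051 = 22.396 sabins.
Each m^2 of panel replacing the walls (gypsum board on studs) adds (0.78 − 0.03) = 0.75 sabins.
Panel area = 22.396 / 0.75 = 29.9 m^2.

29.9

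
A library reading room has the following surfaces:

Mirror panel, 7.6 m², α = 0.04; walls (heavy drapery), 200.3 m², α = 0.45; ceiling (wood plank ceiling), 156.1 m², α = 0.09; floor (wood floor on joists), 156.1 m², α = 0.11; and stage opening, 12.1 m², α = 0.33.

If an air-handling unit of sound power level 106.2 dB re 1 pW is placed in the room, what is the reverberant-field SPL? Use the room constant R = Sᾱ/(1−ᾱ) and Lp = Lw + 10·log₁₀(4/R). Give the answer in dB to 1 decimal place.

A = 125.652 sabins; S = 532.2 m².
ᾱ = 0.2361, so room constant R = A/(1−ᾱ) = 164.487 m².
Lp = Lw + 10 log₁₀(4/R) = 106.2 -16.14 = 90.1 dB.

90.1 dB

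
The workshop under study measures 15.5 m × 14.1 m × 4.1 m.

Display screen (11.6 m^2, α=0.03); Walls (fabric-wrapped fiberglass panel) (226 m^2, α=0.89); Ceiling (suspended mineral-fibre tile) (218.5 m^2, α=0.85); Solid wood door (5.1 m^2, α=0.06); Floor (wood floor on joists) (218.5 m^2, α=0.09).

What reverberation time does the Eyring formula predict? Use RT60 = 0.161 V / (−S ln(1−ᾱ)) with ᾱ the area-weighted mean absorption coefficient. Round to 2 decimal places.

Total surface area S = 11.6 + 226 + 218.5 + 5.1 + 218.5 = 679.7 m^2.
Σ(Sᵢαᵢ) = 11.6×0.03 + 226×0.89 + 218.5×0.85 + 5.1×0.06 + 218.5×0.09 = 407.184.
Mean coefficient ᾱ = A/S = 0.5991.
Eyring denominator: −S ln(1−ᾱ) = 621.275.
V = 15.5 × 14.1 × 4.1 = 896.055 m³.
T = 0.161·V/[−S·ln(1−ᾱ)] = 0.161·896.055/621.275 = 0.23 s.

0.23 seconds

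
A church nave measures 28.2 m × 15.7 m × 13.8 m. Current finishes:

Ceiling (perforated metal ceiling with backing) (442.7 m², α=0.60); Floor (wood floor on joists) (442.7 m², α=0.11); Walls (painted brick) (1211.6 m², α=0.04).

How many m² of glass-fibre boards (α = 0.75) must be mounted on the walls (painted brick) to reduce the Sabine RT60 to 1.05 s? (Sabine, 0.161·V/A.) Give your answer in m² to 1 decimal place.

Total absorption A₁ = 442.7×0.60 + 442.7×0.11 + 1211.6×0.04
  = 265.620 + 48.697 + 48.464 = 362.781 m² sabins.
V = 6109.812 m³. Target absorption A₂ = 0.161 × 6109.812 / 1.05 = 936.838 sabins.
Absorption to add: 936.838 − 362.781 = 574.057 sabins.
Each m² of panel replacing the walls (painted brick) adds (0.75 − 0.04) = 0.71 sabins.
Area = ΔA/Δα = 574.057/0.71 = 808.5 m².

808.5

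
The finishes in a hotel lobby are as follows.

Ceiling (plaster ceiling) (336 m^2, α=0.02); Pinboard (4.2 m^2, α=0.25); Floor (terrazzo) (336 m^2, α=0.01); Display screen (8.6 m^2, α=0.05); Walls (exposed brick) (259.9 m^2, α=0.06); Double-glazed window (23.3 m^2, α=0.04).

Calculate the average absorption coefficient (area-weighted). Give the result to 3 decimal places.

Total surface area S = 968.0 m^2.
A = 336*0.02 + 4.2*0.25 + 336*0.01 + 8.6*0.05 + 259.9*0.06 + 23.3*0.04 = 28.086 sabins.
ᾱ = 28.086 / 968.0 = 0.029.

0.029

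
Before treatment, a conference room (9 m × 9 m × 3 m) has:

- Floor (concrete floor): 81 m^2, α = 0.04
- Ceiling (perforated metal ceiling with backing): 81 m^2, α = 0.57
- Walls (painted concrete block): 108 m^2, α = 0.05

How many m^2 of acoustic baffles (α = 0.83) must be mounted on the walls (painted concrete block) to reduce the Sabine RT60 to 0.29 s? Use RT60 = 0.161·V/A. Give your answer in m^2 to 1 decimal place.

Total absorption A₁ = 81·0.04 + 81·0.57 + 108·0.05
  = 3.240 + 46.170 + 5.400 = 54.810 m^2 sabins.
V = 243 m³. Target absorption A₂ = 0.161 × 243 / 0.29 = 134.907 sabins.
ΔA needed = 134.907 − 54.810 = 80.097 sabins.
Net gain per m^2: Δα = 0.83 − 0.05 = 0.78.
Panel area = 80.097 / 0.78 = 102.7 m^2.

102.7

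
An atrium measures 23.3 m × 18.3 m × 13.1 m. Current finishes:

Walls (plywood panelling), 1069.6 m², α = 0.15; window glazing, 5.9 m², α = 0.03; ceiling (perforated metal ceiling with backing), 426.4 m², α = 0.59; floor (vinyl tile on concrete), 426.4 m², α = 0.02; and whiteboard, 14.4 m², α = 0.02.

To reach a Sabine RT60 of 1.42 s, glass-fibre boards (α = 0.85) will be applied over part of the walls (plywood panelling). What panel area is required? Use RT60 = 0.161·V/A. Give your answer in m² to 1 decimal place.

303.3

Equivalent absorption area: A₁ = 1069.6*0.15 + 5.9*0.03 + 426.4*0.59 + 426.4*0.02 + 14.4*0.02 = 421.009 m².
Required A₂ = 0.161·5585.709/1.42 = 633.309 sabins.
ΔA needed = 633.309 − 421.009 = 212.300 sabins.
Net gain per m²: Δα = 0.85 − 0.15 = 0.70.
Panel area = 212.300 / 0.70 = 303.3 m².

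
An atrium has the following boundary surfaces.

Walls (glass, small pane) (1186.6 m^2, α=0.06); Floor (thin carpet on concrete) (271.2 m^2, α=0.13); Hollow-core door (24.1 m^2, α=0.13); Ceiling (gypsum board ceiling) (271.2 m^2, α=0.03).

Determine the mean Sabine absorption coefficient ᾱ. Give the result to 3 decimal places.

0.067

Total surface area S = 1753.1 m^2.
Σ(Sᵢαᵢ) = 1186.6×0.06 + 271.2×0.13 + 24.1×0.13 + 271.2×0.03 = 117.721.
ᾱ = 117.721 / 1753.1 = 0.067.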